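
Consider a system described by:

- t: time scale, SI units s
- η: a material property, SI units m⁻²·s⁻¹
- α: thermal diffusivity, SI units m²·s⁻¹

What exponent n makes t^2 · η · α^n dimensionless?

Balance the L exponent: (2)·n from α, plus 2·(0) + (-2) = -2 from the rest, must sum to zero.
2n − 2 = 0, so n = 1.

1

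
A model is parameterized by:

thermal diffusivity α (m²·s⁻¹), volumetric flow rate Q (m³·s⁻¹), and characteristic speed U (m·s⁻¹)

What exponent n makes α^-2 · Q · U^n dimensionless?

1

Balance the L exponent: (1)·n from U, plus −2·(2) + (3) = -1 from the rest, must sum to zero.
n − 1 = 0, so n = 1.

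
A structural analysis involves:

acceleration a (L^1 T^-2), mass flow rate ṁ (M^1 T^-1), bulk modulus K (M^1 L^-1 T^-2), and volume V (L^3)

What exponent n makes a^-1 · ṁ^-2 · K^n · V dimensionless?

Balance the M exponent: (1)·n from K, plus −(0) − 2·(1) + (0) = -2 from the rest, must sum to zero.
n − 2 = 0, so n = 2.

2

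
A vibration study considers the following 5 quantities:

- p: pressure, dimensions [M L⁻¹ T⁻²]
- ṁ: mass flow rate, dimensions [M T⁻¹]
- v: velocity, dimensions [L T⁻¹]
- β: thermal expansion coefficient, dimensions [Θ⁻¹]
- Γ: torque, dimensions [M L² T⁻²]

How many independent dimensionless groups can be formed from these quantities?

1

There are 5 variables and 4 base dimensions (M, L, T, Θ).
The dimension matrix has rank 4.
Independent dimensionless groups: 5 − 4 = 1.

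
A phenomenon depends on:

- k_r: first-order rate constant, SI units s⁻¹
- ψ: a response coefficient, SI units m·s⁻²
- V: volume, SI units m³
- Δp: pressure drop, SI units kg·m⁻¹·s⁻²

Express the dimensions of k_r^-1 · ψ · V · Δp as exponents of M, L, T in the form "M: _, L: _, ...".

M: 1, L: 3, T: -3

Collect each base-dimension exponent across the product:
  M: −(0) + (0) + (0) + (1) = 1
  L: −(0) + (1) + (3) + (-1) = 3
  T: −(-1) + (-2) + (0) + (-2) = -3
So the dimensions are [M L³ T⁻³].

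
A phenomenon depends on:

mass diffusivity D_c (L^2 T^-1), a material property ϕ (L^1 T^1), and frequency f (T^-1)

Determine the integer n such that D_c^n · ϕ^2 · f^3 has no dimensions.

Balance the L exponent: (2)·n from D_c, plus 2·(1) + 3·(0) = 2 from the rest, must sum to zero.
2n + 2 = 0, so n = -1.

-1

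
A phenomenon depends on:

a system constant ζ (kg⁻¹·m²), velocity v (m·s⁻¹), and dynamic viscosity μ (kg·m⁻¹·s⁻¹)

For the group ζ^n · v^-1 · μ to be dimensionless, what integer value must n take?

Balance the M exponent: (-1)·n from ζ, plus −(0) + (1) = 1 from the rest, must sum to zero.
−n + 1 = 0, so n = 1.

1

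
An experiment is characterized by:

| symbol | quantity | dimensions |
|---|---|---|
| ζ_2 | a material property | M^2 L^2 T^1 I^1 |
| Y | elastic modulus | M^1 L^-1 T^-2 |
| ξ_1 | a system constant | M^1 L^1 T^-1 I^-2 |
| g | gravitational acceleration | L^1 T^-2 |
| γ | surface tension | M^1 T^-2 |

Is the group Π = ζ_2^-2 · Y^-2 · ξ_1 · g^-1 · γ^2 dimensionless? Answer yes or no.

Sum the exponent of each base dimension across the product:
  M: −2·[ζ_2]_M − 2·[Y]_M + [ξ_1]_M − [g]_M + 2·[γ]_M = −2·(2) − 2·(1) + (1) − (0) + 2·(1) = -3
  L: −2·[ζ_2]_L − 2·[Y]_L + [ξ_1]_L − [g]_L + 2·[γ]_L = −2·(2) − 2·(-1) + (1) − (1) + 2·(0) = -2
  T: −2·[ζ_2]_T − 2·[Y]_T + [ξ_1]_T − [g]_T + 2·[γ]_T = −2·(1) − 2·(-2) + (-1) − (-2) + 2·(-2) = -1
  I: −2·[ζ_2]_I − 2·[Y]_I + [ξ_1]_I − [g]_I + 2·[γ]_I = −2·(1) − 2·(0) + (-2) − (0) + 2·(0) = -4
Net dimensions [M⁻³ L⁻² T⁻¹ I⁻⁴] ≠ [1] — not dimensionless.

no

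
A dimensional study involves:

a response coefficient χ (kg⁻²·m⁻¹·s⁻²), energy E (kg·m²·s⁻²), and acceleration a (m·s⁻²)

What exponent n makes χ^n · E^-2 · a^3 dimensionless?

-1

Balance the M exponent: (-2)·n from χ, plus −2·(1) + 3·(0) = -2 from the rest, must sum to zero.
-2n − 2 = 0, so n = -1.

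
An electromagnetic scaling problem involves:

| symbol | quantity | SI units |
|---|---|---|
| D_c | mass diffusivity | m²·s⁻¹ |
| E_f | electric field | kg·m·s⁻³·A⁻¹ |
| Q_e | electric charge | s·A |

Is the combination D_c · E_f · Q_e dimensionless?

Sum the exponent of each base dimension across the product:
  M: [D_c]_M + [E_f]_M + [Q_e]_M = (0) + (1) + (0) = 1
  L: [D_c]_L + [E_f]_L + [Q_e]_L = (2) + (1) + (0) = 3
  T: [D_c]_T + [E_f]_T + [Q_e]_T = (-1) + (-3) + (1) = -3
  I: [D_c]_I + [E_f]_I + [Q_e]_I = (0) + (-1) + (1) = 0
Net dimensions [M L³ T⁻³] ≠ [1] — not dimensionless.

no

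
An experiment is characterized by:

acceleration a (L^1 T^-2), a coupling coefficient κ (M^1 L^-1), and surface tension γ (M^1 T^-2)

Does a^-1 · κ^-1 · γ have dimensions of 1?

yes

Sum the exponent of each base dimension across the product:
  M: −[a]_M − [κ]_M + [γ]_M = −(0) − (1) + (1) = 0
  L: −[a]_L − [κ]_L + [γ]_L = −(1) − (-1) + (0) = 0
  T: −[a]_T − [κ]_T + [γ]_T = −(-2) − (0) + (-2) = 0
All base exponents vanish — dimensionless.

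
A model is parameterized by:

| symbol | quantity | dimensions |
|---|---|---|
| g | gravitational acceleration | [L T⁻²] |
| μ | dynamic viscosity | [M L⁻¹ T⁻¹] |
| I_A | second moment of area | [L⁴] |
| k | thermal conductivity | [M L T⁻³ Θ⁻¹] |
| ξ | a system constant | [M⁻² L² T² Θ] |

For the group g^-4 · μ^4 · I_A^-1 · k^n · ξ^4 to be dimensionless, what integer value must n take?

Balance the M exponent: (1)·n from k, plus −4·(0) + 4·(1) − (0) + 4·(-2) = -4 from the rest, must sum to zero.
n − 4 = 0, so n = 4.

4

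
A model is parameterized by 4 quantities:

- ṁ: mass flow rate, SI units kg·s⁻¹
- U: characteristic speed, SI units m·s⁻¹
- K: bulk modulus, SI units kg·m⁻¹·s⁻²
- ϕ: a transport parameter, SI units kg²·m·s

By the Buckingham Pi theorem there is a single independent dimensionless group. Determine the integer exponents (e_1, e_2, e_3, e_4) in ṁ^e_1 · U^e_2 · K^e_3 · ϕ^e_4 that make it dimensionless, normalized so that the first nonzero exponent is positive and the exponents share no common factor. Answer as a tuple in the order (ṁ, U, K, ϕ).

(4, -1, -2, -1)

M: e_1·(1) + e_2·(0) + e_3·(1) + e_4·(2) = 0
L: e_1·(0) + e_2·(1) + e_3·(-1) + e_4·(1) = 0
T: e_1·(-1) + e_2·(-1) + e_3·(-2) + e_4·(1) = 0
Solving this homogeneous linear system for the smallest-integer solution (first nonzero entry positive) gives (4, -1, -2, -1).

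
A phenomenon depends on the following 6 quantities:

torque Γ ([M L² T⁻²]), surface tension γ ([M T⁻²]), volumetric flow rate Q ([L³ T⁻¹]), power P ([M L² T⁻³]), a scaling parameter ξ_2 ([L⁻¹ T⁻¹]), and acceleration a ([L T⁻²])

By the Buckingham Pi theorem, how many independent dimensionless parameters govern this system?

3

There are 6 variables and 3 base dimensions (M, L, T).
The dimension matrix has rank 3.
Independent dimensionless groups: 6 − 3 = 3.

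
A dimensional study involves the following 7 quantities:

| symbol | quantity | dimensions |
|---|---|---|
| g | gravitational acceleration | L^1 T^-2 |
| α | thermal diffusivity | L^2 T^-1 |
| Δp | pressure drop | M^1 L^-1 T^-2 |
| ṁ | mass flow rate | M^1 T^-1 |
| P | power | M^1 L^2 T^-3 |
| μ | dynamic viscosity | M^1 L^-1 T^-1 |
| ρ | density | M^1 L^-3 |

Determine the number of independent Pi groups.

There are 7 variables and 3 base dimensions (M, L, T).
The dimension matrix has rank 3.
Independent dimensionless groups: 7 − 3 = 4.

4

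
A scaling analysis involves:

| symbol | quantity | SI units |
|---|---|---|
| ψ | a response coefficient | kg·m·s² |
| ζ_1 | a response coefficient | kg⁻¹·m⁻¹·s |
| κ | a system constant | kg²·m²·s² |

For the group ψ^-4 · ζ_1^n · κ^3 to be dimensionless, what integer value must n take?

Balance the M exponent: (-1)·n from ζ_1, plus −4·(1) + 3·(2) = 2 from the rest, must sum to zero.
−n + 2 = 0, so n = 2.

2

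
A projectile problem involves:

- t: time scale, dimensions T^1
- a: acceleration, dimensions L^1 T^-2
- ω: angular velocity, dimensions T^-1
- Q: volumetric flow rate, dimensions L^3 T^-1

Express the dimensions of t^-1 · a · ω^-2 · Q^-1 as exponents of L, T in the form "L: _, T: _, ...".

Collect each base-dimension exponent across the product:
  L: −(0) + (1) − 2·(0) − (3) = -2
  T: −(1) + (-2) − 2·(-1) − (-1) = 0
So the dimensions are [L⁻²].

L: -2, T: 0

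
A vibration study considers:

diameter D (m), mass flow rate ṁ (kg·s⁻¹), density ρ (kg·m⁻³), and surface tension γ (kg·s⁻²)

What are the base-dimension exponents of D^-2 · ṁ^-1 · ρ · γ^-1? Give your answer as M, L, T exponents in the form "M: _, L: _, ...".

M: -1, L: -5, T: 3

Collect each base-dimension exponent across the product:
  M: −2·(0) − (1) + (1) − (1) = -1
  L: −2·(1) − (0) + (-3) − (0) = -5
  T: −2·(0) − (-1) + (0) − (-2) = 3
So the dimensions are [M⁻¹ L⁻⁵ T³].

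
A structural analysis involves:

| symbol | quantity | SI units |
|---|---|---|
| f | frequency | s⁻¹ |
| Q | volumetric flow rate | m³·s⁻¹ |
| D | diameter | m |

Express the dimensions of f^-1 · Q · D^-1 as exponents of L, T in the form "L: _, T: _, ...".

Collect each base-dimension exponent across the product:
  L: −(0) + (3) − (1) = 2
  T: −(-1) + (-1) − (0) = 0
So the dimensions are [L²].

L: 2, T: 0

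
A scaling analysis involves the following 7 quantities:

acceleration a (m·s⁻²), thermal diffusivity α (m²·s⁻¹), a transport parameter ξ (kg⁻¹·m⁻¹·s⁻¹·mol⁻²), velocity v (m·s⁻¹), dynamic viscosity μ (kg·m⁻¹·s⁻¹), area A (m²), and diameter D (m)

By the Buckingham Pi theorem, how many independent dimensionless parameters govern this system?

3

There are 7 variables and 4 base dimensions (M, L, T, N).
The dimension matrix has rank 4.
Independent dimensionless groups: 7 − 4 = 3.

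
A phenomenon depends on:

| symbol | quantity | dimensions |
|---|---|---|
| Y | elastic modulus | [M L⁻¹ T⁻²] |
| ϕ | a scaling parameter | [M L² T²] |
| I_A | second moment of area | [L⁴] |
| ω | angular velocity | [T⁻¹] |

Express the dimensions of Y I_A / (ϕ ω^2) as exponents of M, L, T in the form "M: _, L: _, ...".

Collect each base-dimension exponent across the product:
  M: (1) − (1) + (0) − 2·(0) = 0
  L: (-1) − (2) + (4) − 2·(0) = 1
  T: (-2) − (2) + (0) − 2·(-1) = -2
So the dimensions are [L T⁻²].

M: 0, L: 1, T: -2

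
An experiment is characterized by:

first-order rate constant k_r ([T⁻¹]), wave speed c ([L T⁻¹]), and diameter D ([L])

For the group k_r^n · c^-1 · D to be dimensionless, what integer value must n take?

1

Balance the T exponent: (-1)·n from k_r, plus −(-1) + (0) = 1 from the rest, must sum to zero.
−n + 1 = 0, so n = 1.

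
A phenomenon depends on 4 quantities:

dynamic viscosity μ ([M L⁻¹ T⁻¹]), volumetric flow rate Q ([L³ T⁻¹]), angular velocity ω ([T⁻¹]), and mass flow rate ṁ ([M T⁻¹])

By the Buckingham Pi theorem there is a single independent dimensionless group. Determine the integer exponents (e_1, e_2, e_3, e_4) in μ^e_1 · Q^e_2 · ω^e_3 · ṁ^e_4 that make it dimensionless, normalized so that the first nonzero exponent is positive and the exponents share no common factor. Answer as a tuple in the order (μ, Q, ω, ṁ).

(3, 1, -1, -3)

M: e_1·(1) + e_2·(0) + e_3·(0) + e_4·(1) = 0
L: e_1·(-1) + e_2·(3) + e_3·(0) + e_4·(0) = 0
T: e_1·(-1) + e_2·(-1) + e_3·(-1) + e_4·(-1) = 0
Solving this homogeneous linear system for the smallest-integer solution (first nonzero entry positive) gives (3, 1, -1, -3).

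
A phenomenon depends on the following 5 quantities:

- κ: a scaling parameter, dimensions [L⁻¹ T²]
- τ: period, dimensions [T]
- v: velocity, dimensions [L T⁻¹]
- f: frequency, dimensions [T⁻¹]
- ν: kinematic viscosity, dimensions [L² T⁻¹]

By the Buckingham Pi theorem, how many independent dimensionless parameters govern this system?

There are 5 variables and 2 base dimensions (L, T).
The dimension matrix has rank 2.
Independent dimensionless groups: 5 − 2 = 3.

3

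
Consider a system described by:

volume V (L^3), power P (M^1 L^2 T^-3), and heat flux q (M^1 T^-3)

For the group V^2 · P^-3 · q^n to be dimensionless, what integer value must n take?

3

Balance the M exponent: (1)·n from q, plus 2·(0) − 3·(1) = -3 from the rest, must sum to zero.
n − 3 = 0, so n = 3.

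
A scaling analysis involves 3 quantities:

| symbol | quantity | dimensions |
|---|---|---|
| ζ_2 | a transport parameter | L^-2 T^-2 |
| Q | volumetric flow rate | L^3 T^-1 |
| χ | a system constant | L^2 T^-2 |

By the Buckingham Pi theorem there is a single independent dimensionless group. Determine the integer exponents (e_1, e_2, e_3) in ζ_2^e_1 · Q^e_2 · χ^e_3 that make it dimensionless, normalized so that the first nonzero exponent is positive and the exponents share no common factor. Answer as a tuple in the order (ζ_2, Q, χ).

L: e_1·(-2) + e_2·(3) + e_3·(2) = 0
T: e_1·(-2) + e_2·(-1) + e_3·(-2) = 0
Solving this homogeneous linear system for the smallest-integer solution (first nonzero entry positive) gives (1, 2, -2).

(1, 2, -2)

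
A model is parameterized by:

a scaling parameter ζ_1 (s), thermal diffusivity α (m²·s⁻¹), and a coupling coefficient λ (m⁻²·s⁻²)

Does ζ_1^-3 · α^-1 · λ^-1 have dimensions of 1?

yes

Sum the exponent of each base dimension across the product:
  L: −3·[ζ_1]_L − [α]_L − [λ]_L = −3·(0) − (2) − (-2) = 0
  T: −3·[ζ_1]_T − [α]_T − [λ]_T = −3·(1) − (-1) − (-2) = 0
All base exponents vanish — dimensionless.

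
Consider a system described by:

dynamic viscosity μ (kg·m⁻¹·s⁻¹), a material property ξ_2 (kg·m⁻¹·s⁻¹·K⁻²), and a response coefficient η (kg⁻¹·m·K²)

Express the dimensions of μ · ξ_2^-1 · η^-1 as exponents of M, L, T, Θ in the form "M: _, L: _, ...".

Collect each base-dimension exponent across the product:
  M: (1) − (1) − (-1) = 1
  L: (-1) − (-1) − (1) = -1
  T: (-1) − (-1) − (0) = 0
  Θ: (0) − (-2) − (2) = 0
So the dimensions are [M L⁻¹].

M: 1, L: -1, T: 0, Θ: 0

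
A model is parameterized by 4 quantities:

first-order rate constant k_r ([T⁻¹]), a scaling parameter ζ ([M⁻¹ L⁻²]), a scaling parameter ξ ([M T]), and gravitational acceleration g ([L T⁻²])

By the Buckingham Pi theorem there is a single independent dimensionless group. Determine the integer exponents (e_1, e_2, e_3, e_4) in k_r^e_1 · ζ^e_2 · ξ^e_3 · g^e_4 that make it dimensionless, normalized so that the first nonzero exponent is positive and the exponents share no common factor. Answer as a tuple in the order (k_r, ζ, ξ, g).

(3, -1, -1, -2)

M: e_1·(0) + e_2·(-1) + e_3·(1) + e_4·(0) = 0
L: e_1·(0) + e_2·(-2) + e_3·(0) + e_4·(1) = 0
T: e_1·(-1) + e_2·(0) + e_3·(1) + e_4·(-2) = 0
Solving this homogeneous linear system for the smallest-integer solution (first nonzero entry positive) gives (3, -1, -1, -2).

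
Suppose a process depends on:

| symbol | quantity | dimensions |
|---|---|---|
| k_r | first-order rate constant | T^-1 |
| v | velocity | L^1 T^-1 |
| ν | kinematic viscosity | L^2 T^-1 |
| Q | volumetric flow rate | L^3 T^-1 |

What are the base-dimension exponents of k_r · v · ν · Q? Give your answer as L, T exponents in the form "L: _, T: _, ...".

Collect each base-dimension exponent across the product:
  L: (0) + (1) + (2) + (3) = 6
  T: (-1) + (-1) + (-1) + (-1) = -4
So the dimensions are [L⁶ T⁻⁴].

L: 6, T: -4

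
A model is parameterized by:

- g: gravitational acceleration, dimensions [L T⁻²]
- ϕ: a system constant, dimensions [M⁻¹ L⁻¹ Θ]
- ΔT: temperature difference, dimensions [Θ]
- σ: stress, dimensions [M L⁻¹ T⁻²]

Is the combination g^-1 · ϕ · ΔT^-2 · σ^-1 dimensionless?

Sum the exponent of each base dimension across the product:
  M: −[g]_M + [ϕ]_M − 2·[ΔT]_M − [σ]_M = −(0) + (-1) − 2·(0) − (1) = -2
  L: −[g]_L + [ϕ]_L − 2·[ΔT]_L − [σ]_L = −(1) + (-1) − 2·(0) − (-1) = -1
  T: −[g]_T + [ϕ]_T − 2·[ΔT]_T − [σ]_T = −(-2) + (0) − 2·(0) − (-2) = 4
  Θ: −[g]_Θ + [ϕ]_Θ − 2·[ΔT]_Θ − [σ]_Θ = −(0) + (1) − 2·(1) − (0) = -1
Net dimensions [M⁻² L⁻¹ T⁴ Θ⁻¹] ≠ [1] — not dimensionless.

no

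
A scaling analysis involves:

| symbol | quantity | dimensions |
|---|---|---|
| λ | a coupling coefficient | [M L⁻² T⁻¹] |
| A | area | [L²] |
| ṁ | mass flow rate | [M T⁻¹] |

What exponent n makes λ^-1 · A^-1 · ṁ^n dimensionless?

1

Balance the M exponent: (1)·n from ṁ, plus −(1) − (0) = -1 from the rest, must sum to zero.
n − 1 = 0, so n = 1.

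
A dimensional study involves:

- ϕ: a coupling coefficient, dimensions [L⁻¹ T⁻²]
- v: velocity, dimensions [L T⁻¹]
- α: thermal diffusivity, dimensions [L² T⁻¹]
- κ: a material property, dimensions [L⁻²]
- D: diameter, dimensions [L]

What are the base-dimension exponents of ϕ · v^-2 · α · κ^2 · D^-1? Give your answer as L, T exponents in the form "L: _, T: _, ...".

Collect each base-dimension exponent across the product:
  L: (-1) − 2·(1) + (2) + 2·(-2) − (1) = -6
  T: (-2) − 2·(-1) + (-1) + 2·(0) − (0) = -1
So the dimensions are [L⁻⁶ T⁻¹].

L: -6, T: -1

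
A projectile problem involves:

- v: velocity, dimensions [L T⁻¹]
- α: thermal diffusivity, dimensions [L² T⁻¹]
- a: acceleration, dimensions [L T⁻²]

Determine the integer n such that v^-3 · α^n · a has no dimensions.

Balance the L exponent: (2)·n from α, plus −3·(1) + (1) = -2 from the rest, must sum to zero.
2n − 2 = 0, so n = 1.

1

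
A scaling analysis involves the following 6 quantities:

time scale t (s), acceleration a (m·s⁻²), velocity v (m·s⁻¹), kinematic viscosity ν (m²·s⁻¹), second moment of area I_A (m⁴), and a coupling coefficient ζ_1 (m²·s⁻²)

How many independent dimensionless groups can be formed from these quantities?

4

There are 6 variables and 2 base dimensions (L, T).
The dimension matrix has rank 2.
Independent dimensionless groups: 6 − 2 = 4.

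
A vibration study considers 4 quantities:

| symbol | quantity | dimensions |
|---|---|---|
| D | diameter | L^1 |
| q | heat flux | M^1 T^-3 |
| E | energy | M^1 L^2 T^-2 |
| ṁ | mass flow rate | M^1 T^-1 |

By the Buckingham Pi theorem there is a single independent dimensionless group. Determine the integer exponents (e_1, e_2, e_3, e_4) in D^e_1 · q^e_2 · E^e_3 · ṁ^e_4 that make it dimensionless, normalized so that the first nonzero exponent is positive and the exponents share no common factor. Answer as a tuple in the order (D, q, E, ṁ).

(4, 1, -2, 1)

M: e_1·(0) + e_2·(1) + e_3·(1) + e_4·(1) = 0
L: e_1·(1) + e_2·(0) + e_3·(2) + e_4·(0) = 0
T: e_1·(0) + e_2·(-3) + e_3·(-2) + e_4·(-1) = 0
Solving this homogeneous linear system for the smallest-integer solution (first nonzero entry positive) gives (4, 1, -2, 1).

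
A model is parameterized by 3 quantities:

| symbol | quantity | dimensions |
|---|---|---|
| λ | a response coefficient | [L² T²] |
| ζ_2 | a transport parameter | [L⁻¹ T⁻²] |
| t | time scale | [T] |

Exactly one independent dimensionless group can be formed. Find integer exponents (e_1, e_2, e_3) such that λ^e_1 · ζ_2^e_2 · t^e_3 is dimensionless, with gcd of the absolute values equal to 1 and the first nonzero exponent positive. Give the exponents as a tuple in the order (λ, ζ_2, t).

L: e_1·(2) + e_2·(-1) + e_3·(0) = 0
T: e_1·(2) + e_2·(-2) + e_3·(1) = 0
Solving this homogeneous linear system for the smallest-integer solution (first nonzero entry positive) gives (1, 2, 2).

(1, 2, 2)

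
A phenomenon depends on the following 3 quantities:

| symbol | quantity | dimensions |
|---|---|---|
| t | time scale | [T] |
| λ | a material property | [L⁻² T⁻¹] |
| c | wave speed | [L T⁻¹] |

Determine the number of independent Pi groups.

1

There are 3 variables and 2 base dimensions (L, T).
The dimension matrix has rank 2.
Independent dimensionless groups: 3 − 2 = 1.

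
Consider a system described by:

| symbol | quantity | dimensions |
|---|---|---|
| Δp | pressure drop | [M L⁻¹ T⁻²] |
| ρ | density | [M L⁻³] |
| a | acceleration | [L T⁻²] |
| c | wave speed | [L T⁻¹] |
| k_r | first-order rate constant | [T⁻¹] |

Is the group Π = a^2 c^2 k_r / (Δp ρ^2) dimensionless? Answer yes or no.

Sum the exponent of each base dimension across the product:
  M: −[Δp]_M − 2·[ρ]_M + 2·[a]_M + 2·[c]_M + [k_r]_M = −(1) − 2·(1) + 2·(0) + 2·(0) + (0) = -3
  L: −[Δp]_L − 2·[ρ]_L + 2·[a]_L + 2·[c]_L + [k_r]_L = −(-1) − 2·(-3) + 2·(1) + 2·(1) + (0) = 11
  T: −[Δp]_T − 2·[ρ]_T + 2·[a]_T + 2·[c]_T + [k_r]_T = −(-2) − 2·(0) + 2·(-2) + 2·(-1) + (-1) = -5
Net dimensions [M⁻³ L¹¹ T⁻⁵] ≠ [1] — not dimensionless.

no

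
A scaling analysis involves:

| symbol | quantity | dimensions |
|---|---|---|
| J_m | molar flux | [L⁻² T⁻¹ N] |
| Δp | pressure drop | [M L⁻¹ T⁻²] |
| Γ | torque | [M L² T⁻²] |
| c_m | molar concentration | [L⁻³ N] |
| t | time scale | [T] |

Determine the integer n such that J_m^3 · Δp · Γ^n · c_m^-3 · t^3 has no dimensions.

Balance the M exponent: (1)·n from Γ, plus 3·(0) + (1) − 3·(0) + 3·(0) = 1 from the rest, must sum to zero.
n + 1 = 0, so n = -1.

-1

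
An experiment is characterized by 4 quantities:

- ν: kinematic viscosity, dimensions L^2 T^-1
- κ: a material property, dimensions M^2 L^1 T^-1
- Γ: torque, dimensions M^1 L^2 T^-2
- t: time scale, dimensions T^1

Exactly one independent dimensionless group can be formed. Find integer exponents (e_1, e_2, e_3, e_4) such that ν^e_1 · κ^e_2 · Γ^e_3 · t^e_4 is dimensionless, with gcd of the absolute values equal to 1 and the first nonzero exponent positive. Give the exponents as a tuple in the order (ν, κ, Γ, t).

M: e_1·(0) + e_2·(2) + e_3·(1) + e_4·(0) = 0
L: e_1·(2) + e_2·(1) + e_3·(2) + e_4·(0) = 0
T: e_1·(-1) + e_2·(-1) + e_3·(-2) + e_4·(1) = 0
Solving this homogeneous linear system for the smallest-integer solution (first nonzero entry positive) gives (3, 2, -4, -3).

(3, 2, -4, -3)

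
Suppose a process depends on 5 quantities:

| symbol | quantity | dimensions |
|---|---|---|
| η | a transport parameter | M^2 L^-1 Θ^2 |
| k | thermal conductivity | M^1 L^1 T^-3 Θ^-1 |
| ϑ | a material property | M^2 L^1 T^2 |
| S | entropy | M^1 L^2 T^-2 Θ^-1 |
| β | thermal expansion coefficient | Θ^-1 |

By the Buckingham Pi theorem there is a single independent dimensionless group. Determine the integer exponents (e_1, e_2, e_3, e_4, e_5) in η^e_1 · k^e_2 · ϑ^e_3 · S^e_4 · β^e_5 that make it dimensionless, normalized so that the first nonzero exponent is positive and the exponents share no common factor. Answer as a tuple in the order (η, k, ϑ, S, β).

M: e_1·(2) + e_2·(1) + e_3·(2) + e_4·(1) + e_5·(0) = 0
L: e_1·(-1) + e_2·(1) + e_3·(1) + e_4·(2) + e_5·(0) = 0
T: e_1·(0) + e_2·(-3) + e_3·(2) + e_4·(-2) + e_5·(0) = 0
Θ: e_1·(2) + e_2·(-1) + e_3·(0) + e_4·(-1) + e_5·(-1) = 0
Solving this homogeneous linear system for the smallest-integer solution (first nonzero entry positive) gives (1, -2, -1, 2, 2).

(1, -2, -1, 2, 2)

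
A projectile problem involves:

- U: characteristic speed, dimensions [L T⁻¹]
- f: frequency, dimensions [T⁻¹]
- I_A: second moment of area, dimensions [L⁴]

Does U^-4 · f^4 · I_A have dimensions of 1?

yes

Sum the exponent of each base dimension across the product:
  M: −4·[U]_M + 4·[f]_M + [I_A]_M = −4·(0) + 4·(0) + (0) = 0
  L: −4·[U]_L + 4·[f]_L + [I_A]_L = −4·(1) + 4·(0) + (4) = 0
  T: −4·[U]_T + 4·[f]_T + [I_A]_T = −4·(-1) + 4·(-1) + (0) = 0
All base exponents vanish — dimensionless.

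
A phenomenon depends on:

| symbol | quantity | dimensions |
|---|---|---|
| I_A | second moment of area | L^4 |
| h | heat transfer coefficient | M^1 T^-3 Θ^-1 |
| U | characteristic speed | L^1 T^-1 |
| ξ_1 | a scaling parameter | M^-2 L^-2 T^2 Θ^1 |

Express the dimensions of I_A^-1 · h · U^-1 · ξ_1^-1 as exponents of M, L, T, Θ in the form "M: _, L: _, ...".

M: 3, L: -3, T: -4, Θ: -2

Collect each base-dimension exponent across the product:
  M: −(0) + (1) − (0) − (-2) = 3
  L: −(4) + (0) − (1) − (-2) = -3
  T: −(0) + (-3) − (-1) − (2) = -4
  Θ: −(0) + (-1) − (0) − (1) = -2
So the dimensions are [M³ L⁻³ T⁻⁴ Θ⁻²].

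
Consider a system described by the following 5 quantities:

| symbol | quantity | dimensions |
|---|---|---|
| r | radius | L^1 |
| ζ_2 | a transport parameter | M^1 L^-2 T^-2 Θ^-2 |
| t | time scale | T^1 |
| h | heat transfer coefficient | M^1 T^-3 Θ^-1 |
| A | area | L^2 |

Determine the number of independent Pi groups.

There are 5 variables and 4 base dimensions (M, L, T, Θ).
The dimension matrix has rank 4.
Independent dimensionless groups: 5 − 4 = 1.

1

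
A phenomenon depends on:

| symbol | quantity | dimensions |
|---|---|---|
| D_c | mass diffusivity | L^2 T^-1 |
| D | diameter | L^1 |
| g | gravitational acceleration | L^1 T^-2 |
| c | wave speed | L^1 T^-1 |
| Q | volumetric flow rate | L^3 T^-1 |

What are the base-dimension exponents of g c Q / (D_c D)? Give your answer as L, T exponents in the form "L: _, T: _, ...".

L: 2, T: -3

Collect each base-dimension exponent across the product:
  L: −(2) − (1) + (1) + (1) + (3) = 2
  T: −(-1) − (0) + (-2) + (-1) + (-1) = -3
So the dimensions are [L² T⁻³].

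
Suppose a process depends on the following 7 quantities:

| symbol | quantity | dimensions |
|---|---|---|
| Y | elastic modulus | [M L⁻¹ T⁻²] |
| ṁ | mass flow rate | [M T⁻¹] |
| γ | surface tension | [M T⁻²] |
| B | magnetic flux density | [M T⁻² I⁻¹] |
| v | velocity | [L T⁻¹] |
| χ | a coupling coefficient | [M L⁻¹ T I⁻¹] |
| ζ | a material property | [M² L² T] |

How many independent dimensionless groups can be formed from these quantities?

3

There are 7 variables and 4 base dimensions (M, L, T, I).
The dimension matrix has rank 4.
Independent dimensionless groups: 7 − 4 = 3.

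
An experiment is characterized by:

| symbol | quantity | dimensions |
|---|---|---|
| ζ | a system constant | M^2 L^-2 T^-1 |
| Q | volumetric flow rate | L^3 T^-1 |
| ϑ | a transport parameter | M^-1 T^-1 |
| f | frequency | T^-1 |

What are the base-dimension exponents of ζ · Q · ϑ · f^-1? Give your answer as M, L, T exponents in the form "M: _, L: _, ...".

Collect each base-dimension exponent across the product:
  M: (2) + (0) + (-1) − (0) = 1
  L: (-2) + (3) + (0) − (0) = 1
  T: (-1) + (-1) + (-1) − (-1) = -2
So the dimensions are [M L T⁻²].

M: 1, L: 1, T: -2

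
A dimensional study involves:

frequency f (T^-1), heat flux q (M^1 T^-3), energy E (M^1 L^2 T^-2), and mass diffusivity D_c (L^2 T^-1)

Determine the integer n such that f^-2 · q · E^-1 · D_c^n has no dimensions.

Balance the L exponent: (2)·n from D_c, plus −2·(0) + (0) − (2) = -2 from the rest, must sum to zero.
2n − 2 = 0, so n = 1.

1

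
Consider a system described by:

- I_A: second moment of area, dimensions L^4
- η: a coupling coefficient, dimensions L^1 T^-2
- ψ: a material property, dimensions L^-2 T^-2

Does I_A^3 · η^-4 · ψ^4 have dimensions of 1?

yes

Sum the exponent of each base dimension across the product:
  L: 3·[I_A]_L − 4·[η]_L + 4·[ψ]_L = 3·(4) − 4·(1) + 4·(-2) = 0
  T: 3·[I_A]_T − 4·[η]_T + 4·[ψ]_T = 3·(0) − 4·(-2) + 4·(-2) = 0
All base exponents vanish — dimensionless.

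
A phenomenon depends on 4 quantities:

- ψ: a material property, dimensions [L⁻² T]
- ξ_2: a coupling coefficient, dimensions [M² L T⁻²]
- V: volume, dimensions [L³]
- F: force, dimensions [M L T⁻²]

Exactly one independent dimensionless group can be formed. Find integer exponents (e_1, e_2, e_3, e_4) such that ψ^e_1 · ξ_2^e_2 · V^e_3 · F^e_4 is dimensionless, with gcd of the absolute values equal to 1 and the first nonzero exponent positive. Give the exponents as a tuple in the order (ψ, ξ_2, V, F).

M: e_1·(0) + e_2·(2) + e_3·(0) + e_4·(1) = 0
L: e_1·(-2) + e_2·(1) + e_3·(3) + e_4·(1) = 0
T: e_1·(1) + e_2·(-2) + e_3·(0) + e_4·(-2) = 0
Solving this homogeneous linear system for the smallest-integer solution (first nonzero entry positive) gives (2, -1, 1, 2).

(2, -1, 1, 2)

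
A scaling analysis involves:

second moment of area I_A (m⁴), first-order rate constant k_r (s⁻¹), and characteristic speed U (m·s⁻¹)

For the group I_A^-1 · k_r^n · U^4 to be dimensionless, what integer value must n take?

-4

Balance the T exponent: (-1)·n from k_r, plus −(0) + 4·(-1) = -4 from the rest, must sum to zero.
−n − 4 = 0, so n = -4.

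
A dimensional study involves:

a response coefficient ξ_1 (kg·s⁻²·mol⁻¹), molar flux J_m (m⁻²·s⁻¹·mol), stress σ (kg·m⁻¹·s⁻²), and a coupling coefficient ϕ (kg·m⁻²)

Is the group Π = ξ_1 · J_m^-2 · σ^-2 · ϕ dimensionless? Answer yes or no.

no

Sum the exponent of each base dimension across the product:
  M: [ξ_1]_M − 2·[J_m]_M − 2·[σ]_M + [ϕ]_M = (1) − 2·(0) − 2·(1) + (1) = 0
  L: [ξ_1]_L − 2·[J_m]_L − 2·[σ]_L + [ϕ]_L = (0) − 2·(-2) − 2·(-1) + (-2) = 4
  T: [ξ_1]_T − 2·[J_m]_T − 2·[σ]_T + [ϕ]_T = (-2) − 2·(-1) − 2·(-2) + (0) = 4
  N: [ξ_1]_N − 2·[J_m]_N − 2·[σ]_N + [ϕ]_N = (-1) − 2·(1) − 2·(0) + (0) = -3
Net dimensions [L⁴ T⁴ N⁻³] ≠ [1] — not dimensionless.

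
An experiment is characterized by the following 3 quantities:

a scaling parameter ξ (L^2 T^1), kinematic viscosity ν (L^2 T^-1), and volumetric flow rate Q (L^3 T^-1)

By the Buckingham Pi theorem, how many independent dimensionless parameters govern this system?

There are 3 variables and 2 base dimensions (L, T).
The dimension matrix has rank 2.
Independent dimensionless groups: 3 − 2 = 1.

1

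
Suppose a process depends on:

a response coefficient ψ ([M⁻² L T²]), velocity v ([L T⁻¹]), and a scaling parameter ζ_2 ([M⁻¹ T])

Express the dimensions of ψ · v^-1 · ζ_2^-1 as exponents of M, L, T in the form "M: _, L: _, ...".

Collect each base-dimension exponent across the product:
  M: (-2) − (0) − (-1) = -1
  L: (1) − (1) − (0) = 0
  T: (2) − (-1) − (1) = 2
So the dimensions are [M⁻¹ T²].

M: -1, L: 0, T: 2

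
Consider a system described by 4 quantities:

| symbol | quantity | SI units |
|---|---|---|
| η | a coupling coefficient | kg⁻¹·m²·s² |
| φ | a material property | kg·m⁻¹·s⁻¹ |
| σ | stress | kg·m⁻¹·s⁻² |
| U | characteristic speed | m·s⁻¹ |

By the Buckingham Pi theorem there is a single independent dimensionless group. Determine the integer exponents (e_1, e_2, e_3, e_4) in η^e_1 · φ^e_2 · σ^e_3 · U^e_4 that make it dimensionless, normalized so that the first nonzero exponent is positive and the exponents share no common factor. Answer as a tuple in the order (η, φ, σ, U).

(1, -1, 2, -1)

M: e_1·(-1) + e_2·(1) + e_3·(1) + e_4·(0) = 0
L: e_1·(2) + e_2·(-1) + e_3·(-1) + e_4·(1) = 0
T: e_1·(2) + e_2·(-1) + e_3·(-2) + e_4·(-1) = 0
Solving this homogeneous linear system for the smallest-integer solution (first nonzero entry positive) gives (1, -1, 2, -1).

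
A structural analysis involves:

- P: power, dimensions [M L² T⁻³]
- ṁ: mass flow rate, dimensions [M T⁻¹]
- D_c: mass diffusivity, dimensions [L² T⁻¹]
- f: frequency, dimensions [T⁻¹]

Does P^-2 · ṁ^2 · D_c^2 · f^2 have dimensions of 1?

Sum the exponent of each base dimension across the product:
  M: −2·[P]_M + 2·[ṁ]_M + 2·[D_c]_M + 2·[f]_M = −2·(1) + 2·(1) + 2·(0) + 2·(0) = 0
  L: −2·[P]_L + 2·[ṁ]_L + 2·[D_c]_L + 2·[f]_L = −2·(2) + 2·(0) + 2·(2) + 2·(0) = 0
  T: −2·[P]_T + 2·[ṁ]_T + 2·[D_c]_T + 2·[f]_T = −2·(-3) + 2·(-1) + 2·(-1) + 2·(-1) = 0
All base exponents vanish — dimensionless.

yes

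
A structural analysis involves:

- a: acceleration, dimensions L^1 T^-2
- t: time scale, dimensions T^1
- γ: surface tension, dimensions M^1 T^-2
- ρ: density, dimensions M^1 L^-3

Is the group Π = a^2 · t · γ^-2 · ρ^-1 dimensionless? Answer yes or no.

no

Sum the exponent of each base dimension across the product:
  M: 2·[a]_M + [t]_M − 2·[γ]_M − [ρ]_M = 2·(0) + (0) − 2·(1) − (1) = -3
  L: 2·[a]_L + [t]_L − 2·[γ]_L − [ρ]_L = 2·(1) + (0) − 2·(0) − (-3) = 5
  T: 2·[a]_T + [t]_T − 2·[γ]_T − [ρ]_T = 2·(-2) + (1) − 2·(-2) − (0) = 1
Net dimensions [M⁻³ L⁵ T] ≠ [1] — not dimensionless.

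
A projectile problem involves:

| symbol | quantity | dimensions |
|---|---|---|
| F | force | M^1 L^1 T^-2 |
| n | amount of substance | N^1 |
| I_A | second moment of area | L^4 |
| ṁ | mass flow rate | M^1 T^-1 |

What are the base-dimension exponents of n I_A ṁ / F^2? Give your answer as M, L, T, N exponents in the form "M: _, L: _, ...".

Collect each base-dimension exponent across the product:
  M: −2·(1) + (0) + (0) + (1) = -1
  L: −2·(1) + (0) + (4) + (0) = 2
  T: −2·(-2) + (0) + (0) + (-1) = 3
  N: −2·(0) + (1) + (0) + (0) = 1
So the dimensions are [M⁻¹ L² T³ N].

M: -1, L: 2, T: 3, N: 1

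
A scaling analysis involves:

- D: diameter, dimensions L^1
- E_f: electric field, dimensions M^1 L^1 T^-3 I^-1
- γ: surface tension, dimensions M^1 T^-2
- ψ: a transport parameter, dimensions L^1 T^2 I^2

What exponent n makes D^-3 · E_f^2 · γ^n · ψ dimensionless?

-2

Balance the M exponent: (1)·n from γ, plus −3·(0) + 2·(1) + (0) = 2 from the rest, must sum to zero.
n + 2 = 0, so n = -2.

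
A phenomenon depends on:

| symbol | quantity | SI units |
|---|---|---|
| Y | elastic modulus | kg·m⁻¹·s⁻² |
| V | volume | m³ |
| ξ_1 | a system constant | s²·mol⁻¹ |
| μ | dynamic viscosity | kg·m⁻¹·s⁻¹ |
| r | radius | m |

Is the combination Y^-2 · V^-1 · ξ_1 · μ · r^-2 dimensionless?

no

Sum the exponent of each base dimension across the product:
  M: −2·[Y]_M − [V]_M + [ξ_1]_M + [μ]_M − 2·[r]_M = −2·(1) − (0) + (0) + (1) − 2·(0) = -1
  L: −2·[Y]_L − [V]_L + [ξ_1]_L + [μ]_L − 2·[r]_L = −2·(-1) − (3) + (0) + (-1) − 2·(1) = -4
  T: −2·[Y]_T − [V]_T + [ξ_1]_T + [μ]_T − 2·[r]_T = −2·(-2) − (0) + (2) + (-1) − 2·(0) = 5
  N: −2·[Y]_N − [V]_N + [ξ_1]_N + [μ]_N − 2·[r]_N = −2·(0) − (0) + (-1) + (0) − 2·(0) = -1
Net dimensions [M⁻¹ L⁻⁴ T⁵ N⁻¹] ≠ [1] — not dimensionless.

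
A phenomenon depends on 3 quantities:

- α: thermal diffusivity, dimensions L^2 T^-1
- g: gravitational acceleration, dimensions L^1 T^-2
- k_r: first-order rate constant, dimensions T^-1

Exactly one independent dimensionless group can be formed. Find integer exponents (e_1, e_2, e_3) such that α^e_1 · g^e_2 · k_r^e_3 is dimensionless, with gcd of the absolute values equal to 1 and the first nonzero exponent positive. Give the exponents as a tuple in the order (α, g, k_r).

(1, -2, 3)

L: e_1·(2) + e_2·(1) + e_3·(0) = 0
T: e_1·(-1) + e_2·(-2) + e_3·(-1) = 0
Solving this homogeneous linear system for the smallest-integer solution (first nonzero entry positive) gives (1, -2, 3).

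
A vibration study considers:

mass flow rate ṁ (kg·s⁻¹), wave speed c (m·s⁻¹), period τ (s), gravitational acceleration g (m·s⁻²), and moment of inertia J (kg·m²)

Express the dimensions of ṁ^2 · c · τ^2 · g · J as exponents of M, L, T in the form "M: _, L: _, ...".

M: 3, L: 4, T: -3

Collect each base-dimension exponent across the product:
  M: 2·(1) + (0) + 2·(0) + (0) + (1) = 3
  L: 2·(0) + (1) + 2·(0) + (1) + (2) = 4
  T: 2·(-1) + (-1) + 2·(1) + (-2) + (0) = -3
So the dimensions are [M³ L⁴ T⁻³].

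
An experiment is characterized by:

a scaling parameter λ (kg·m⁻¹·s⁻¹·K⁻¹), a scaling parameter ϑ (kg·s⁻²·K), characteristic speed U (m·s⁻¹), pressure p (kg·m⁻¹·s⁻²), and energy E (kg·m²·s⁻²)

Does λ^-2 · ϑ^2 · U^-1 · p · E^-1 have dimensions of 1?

Sum the exponent of each base dimension across the product:
  M: −2·[λ]_M + 2·[ϑ]_M − [U]_M + [p]_M − [E]_M = −2·(1) + 2·(1) − (0) + (1) − (1) = 0
  L: −2·[λ]_L + 2·[ϑ]_L − [U]_L + [p]_L − [E]_L = −2·(-1) + 2·(0) − (1) + (-1) − (2) = -2
  T: −2·[λ]_T + 2·[ϑ]_T − [U]_T + [p]_T − [E]_T = −2·(-1) + 2·(-2) − (-1) + (-2) − (-2) = -1
  Θ: −2·[λ]_Θ + 2·[ϑ]_Θ − [U]_Θ + [p]_Θ − [E]_Θ = −2·(-1) + 2·(1) − (0) + (0) − (0) = 4
Net dimensions [L⁻² T⁻¹ Θ⁴] ≠ [1] — not dimensionless.

no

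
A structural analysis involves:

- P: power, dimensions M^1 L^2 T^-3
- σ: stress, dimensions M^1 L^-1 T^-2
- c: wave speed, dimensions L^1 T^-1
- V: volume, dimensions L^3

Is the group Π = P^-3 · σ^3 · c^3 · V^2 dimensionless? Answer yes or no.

Sum the exponent of each base dimension across the product:
  M: −3·[P]_M + 3·[σ]_M + 3·[c]_M + 2·[V]_M = −3·(1) + 3·(1) + 3·(0) + 2·(0) = 0
  L: −3·[P]_L + 3·[σ]_L + 3·[c]_L + 2·[V]_L = −3·(2) + 3·(-1) + 3·(1) + 2·(3) = 0
  T: −3·[P]_T + 3·[σ]_T + 3·[c]_T + 2·[V]_T = −3·(-3) + 3·(-2) + 3·(-1) + 2·(0) = 0
All base exponents vanish — dimensionless.

yes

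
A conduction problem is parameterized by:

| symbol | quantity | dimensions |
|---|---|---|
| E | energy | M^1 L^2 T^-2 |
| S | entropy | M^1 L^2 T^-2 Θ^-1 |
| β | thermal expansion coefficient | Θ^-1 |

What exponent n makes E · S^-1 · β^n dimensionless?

1

Balance the Θ exponent: (-1)·n from β, plus (0) − (-1) = 1 from the rest, must sum to zero.
−n + 1 = 0, so n = 1.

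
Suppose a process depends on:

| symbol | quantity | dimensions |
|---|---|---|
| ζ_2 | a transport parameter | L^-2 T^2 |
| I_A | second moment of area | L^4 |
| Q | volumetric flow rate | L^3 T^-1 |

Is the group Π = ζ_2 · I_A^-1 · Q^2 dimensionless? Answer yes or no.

Sum the exponent of each base dimension across the product:
  L: [ζ_2]_L − [I_A]_L + 2·[Q]_L = (-2) − (4) + 2·(3) = 0
  T: [ζ_2]_T − [I_A]_T + 2·[Q]_T = (2) − (0) + 2·(-1) = 0
All base exponents vanish — dimensionless.

yes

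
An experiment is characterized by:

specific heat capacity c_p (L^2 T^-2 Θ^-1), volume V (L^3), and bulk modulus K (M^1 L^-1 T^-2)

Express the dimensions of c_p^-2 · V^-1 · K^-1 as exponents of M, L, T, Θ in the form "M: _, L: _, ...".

M: -1, L: -6, T: 6, Θ: 2

Collect each base-dimension exponent across the product:
  M: −2·(0) − (0) − (1) = -1
  L: −2·(2) − (3) − (-1) = -6
  T: −2·(-2) − (0) − (-2) = 6
  Θ: −2·(-1) − (0) − (0) = 2
So the dimensions are [M⁻¹ L⁻⁶ T⁶ Θ²].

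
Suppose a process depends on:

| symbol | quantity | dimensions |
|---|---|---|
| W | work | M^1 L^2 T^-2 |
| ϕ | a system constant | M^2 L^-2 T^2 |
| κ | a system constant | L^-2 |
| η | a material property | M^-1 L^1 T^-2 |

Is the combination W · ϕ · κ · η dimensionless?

no

Sum the exponent of each base dimension across the product:
  M: [W]_M + [ϕ]_M + [κ]_M + [η]_M = (1) + (2) + (0) + (-1) = 2
  L: [W]_L + [ϕ]_L + [κ]_L + [η]_L = (2) + (-2) + (-2) + (1) = -1
  T: [W]_T + [ϕ]_T + [κ]_T + [η]_T = (-2) + (2) + (0) + (-2) = -2
Net dimensions [M² L⁻¹ T⁻²] ≠ [1] — not dimensionless.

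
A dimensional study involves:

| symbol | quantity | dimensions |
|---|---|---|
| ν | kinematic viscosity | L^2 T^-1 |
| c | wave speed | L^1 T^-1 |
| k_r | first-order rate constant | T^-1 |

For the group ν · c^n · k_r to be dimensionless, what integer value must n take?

Balance the L exponent: (1)·n from c, plus (2) + (0) = 2 from the rest, must sum to zero.
n + 2 = 0, so n = -2.

-2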